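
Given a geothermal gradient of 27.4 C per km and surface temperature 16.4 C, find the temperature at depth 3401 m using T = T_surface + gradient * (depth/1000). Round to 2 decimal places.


Convert depth to km: 3401 / 1000 = 3.401 km
Temperature increase = gradient * depth_km = 27.4 * 3.401 = 93.19 C
Temperature at depth = T_surface + delta_T = 16.4 + 93.19
T = 109.59 C

109.59


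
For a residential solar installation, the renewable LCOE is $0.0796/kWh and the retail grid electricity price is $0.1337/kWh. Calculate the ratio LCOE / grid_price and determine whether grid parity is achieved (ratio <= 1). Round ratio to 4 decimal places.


Compare LCOE to grid price:
  LCOE = $0.0796/kWh, Grid price = $0.1337/kWh
  Ratio = LCOE / grid_price = 0.0796 / 0.1337 = 0.5954
  Grid parity achieved (ratio <= 1)? yes

0.5954


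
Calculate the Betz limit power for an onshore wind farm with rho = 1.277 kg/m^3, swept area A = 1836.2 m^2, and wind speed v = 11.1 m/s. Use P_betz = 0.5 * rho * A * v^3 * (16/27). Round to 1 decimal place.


The Betz coefficient Cp_max = 16/27 = 0.5926
v^3 = 11.1^3 = 1367.631
P_betz = 0.5 * rho * A * v^3 * Cp_max
P_betz = 0.5 * 1.277 * 1836.2 * 1367.631 * 0.5926
P_betz = 950180.3 W

950180.3


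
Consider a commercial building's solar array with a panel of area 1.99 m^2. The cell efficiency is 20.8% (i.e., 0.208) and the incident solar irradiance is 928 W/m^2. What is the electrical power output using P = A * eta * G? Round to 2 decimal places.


Use the solar power formula P = A * eta * G.
Given: A = 1.99 m^2, eta = 0.208, G = 928 W/m^2
P = 1.99 * 0.208 * 928
P = 384.12 W

384.12


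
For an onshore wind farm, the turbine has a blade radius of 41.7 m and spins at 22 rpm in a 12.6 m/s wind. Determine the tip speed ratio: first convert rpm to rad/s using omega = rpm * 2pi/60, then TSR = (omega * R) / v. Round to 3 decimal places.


Convert rotational speed to rad/s:
  omega = 22 * 2 * pi / 60 = 2.3038 rad/s
Compute tip speed:
  v_tip = omega * R = 2.3038 * 41.7 = 96.07 m/s
Tip speed ratio:
  TSR = v_tip / v_wind = 96.07 / 12.6 = 7.625

7.625


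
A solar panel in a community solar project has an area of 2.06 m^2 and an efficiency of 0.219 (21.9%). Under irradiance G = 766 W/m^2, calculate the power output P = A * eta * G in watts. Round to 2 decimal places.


Use the solar power formula P = A * eta * G.
Given: A = 2.06 m^2, eta = 0.219, G = 766 W/m^2
P = 2.06 * 0.219 * 766
P = 345.57 W

345.57


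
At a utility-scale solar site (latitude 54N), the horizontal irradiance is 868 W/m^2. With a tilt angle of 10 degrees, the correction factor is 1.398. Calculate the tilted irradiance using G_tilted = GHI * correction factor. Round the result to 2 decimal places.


Identify the given values:
  GHI = 868 W/m^2, tilt correction factor = 1.398
Apply the formula G_tilted = GHI * factor:
  G_tilted = 868 * 1.398
  G_tilted = 1213.46 W/m^2

1213.46


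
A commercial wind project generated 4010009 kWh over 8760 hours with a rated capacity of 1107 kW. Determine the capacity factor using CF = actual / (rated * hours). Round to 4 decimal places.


Capacity factor = actual output / maximum possible output
Maximum possible = rated * hours = 1107 * 8760 = 9697320 kWh
CF = 4010009 / 9697320
CF = 0.4135

0.4135


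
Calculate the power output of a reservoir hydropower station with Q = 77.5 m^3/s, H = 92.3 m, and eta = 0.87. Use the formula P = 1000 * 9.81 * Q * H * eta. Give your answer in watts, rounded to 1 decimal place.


Apply the hydropower formula P = rho * g * Q * H * eta
rho * g = 1000 * 9.81 = 9810.0
P = 9810.0 * 77.5 * 92.3 * 0.87
P = 61050842.8 W

61050842.8


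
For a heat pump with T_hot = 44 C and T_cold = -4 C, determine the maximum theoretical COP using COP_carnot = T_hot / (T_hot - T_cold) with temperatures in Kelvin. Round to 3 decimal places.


Convert to Kelvin:
  T_hot = 44 + 273.15 = 317.15 K
  T_cold = -4 + 273.15 = 269.15 K
Apply Carnot COP formula:
  COP = T_hot_K / (T_hot_K - T_cold_K) = 317.15 / 48.0
  COP = 6.607

6.607


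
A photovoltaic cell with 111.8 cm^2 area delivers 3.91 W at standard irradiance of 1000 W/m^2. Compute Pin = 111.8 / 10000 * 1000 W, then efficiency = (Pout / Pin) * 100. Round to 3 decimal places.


First compute the input power:
  Pin = area_cm2 / 10000 * G = 111.8 / 10000 * 1000 = 11.18 W
Then compute efficiency:
  Efficiency = (Pout / Pin) * 100 = (3.91 / 11.18) * 100
  Efficiency = 34.973%

34.973


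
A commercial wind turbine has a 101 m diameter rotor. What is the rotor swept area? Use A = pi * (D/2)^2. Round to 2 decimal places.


Compute the rotor radius:
  r = D / 2 = 101 / 2 = 50.5 m
Calculate swept area:
  A = pi * r^2 = pi * 50.5^2
  A = 8011.85 m^2

8011.85


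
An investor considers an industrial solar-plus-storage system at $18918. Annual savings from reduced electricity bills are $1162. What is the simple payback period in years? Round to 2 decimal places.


Simple payback period = initial cost / annual savings
Payback = 18918 / 1162
Payback = 16.28 years

16.28


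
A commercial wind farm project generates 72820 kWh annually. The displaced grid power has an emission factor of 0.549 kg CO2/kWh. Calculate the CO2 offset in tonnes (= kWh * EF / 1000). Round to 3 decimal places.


CO2 offset in kg = generation * emission_factor
CO2 offset = 72820 * 0.549 = 39978.18 kg
Convert to tonnes:
  CO2 offset = 39978.18 / 1000 = 39.978 tonnes

39.978


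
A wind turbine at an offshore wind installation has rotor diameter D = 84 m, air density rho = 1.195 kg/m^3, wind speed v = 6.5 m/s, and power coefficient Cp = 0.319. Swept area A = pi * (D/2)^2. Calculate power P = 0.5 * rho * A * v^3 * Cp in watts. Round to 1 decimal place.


Step 1 -- Compute swept area:
  A = pi * (D/2)^2 = pi * (84/2)^2 = 5541.77 m^2
Step 2 -- Apply wind power equation:
  P = 0.5 * rho * A * v^3 * Cp
  v^3 = 6.5^3 = 274.625
  P = 0.5 * 1.195 * 5541.77 * 274.625 * 0.319
  P = 290079.6 W

290079.6


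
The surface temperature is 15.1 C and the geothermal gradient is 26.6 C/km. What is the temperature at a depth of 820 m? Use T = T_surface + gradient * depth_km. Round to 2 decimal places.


Convert depth to km: 820 / 1000 = 0.82 km
Temperature increase = gradient * depth_km = 26.6 * 0.82 = 21.81 C
Temperature at depth = T_surface + delta_T = 15.1 + 21.81
T = 36.91 C

36.91


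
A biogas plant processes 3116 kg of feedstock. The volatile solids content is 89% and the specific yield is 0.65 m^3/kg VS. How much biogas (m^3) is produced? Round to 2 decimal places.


Compute volatile solids:
  VS = mass * VS_fraction = 3116 * 0.89 = 2773.24 kg
Calculate biogas volume:
  Biogas = VS * specific_yield = 2773.24 * 0.65
  Biogas = 1802.61 m^3

1802.61


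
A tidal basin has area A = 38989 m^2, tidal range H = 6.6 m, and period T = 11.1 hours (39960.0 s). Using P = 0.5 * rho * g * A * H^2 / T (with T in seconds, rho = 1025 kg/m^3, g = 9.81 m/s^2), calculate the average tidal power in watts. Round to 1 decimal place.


Convert period to seconds: T = 11.1 * 3600 = 39960.0 s
H^2 = 6.6^2 = 43.56
P = 0.5 * rho * g * A * H^2 / T
P = 0.5 * 1025 * 9.81 * 38989 * 43.56 / 39960.0
P = 213681.7 W

213681.7


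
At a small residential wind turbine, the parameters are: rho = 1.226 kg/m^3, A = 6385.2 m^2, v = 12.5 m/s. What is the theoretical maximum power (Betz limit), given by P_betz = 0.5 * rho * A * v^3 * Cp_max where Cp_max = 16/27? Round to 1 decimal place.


The Betz coefficient Cp_max = 16/27 = 0.5926
v^3 = 12.5^3 = 1953.125
P_betz = 0.5 * rho * A * v^3 * Cp_max
P_betz = 0.5 * 1.226 * 6385.2 * 1953.125 * 0.5926
P_betz = 4530240.3 W

4530240.3


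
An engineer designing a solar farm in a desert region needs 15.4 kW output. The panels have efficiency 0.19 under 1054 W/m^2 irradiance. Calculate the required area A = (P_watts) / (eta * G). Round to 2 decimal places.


Convert target power to watts: P = 15.4 * 1000 = 15400.0 W
Compute denominator: eta * G = 0.19 * 1054 = 200.26
Required area A = P / (eta * G) = 15400.0 / 200.26
A = 76.90 m^2

76.90


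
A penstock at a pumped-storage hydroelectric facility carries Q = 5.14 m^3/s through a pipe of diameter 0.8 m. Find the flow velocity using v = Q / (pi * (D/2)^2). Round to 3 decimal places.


Compute pipe cross-sectional area:
  A = pi * (D/2)^2 = pi * (0.8/2)^2 = 0.5027 m^2
Calculate velocity:
  v = Q / A = 5.14 / 0.5027
  v = 10.226 m/s

10.226


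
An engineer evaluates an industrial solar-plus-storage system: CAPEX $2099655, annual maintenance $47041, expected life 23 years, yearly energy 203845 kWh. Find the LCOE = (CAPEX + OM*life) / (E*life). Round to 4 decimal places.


Total cost = CAPEX + OM * lifetime = 2099655 + 47041 * 23 = 2099655 + 1081943 = 3181598
Total generation = annual * lifetime = 203845 * 23 = 4688435 kWh
LCOE = 3181598 / 4688435
LCOE = 0.6786 $/kWh

0.6786


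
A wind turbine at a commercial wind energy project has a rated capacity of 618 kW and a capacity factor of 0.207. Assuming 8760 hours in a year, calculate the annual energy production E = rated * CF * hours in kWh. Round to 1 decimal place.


Annual energy = rated_kW * capacity_factor * hours_per_year
Given: P_rated = 618 kW, CF = 0.207, hours = 8760
E = 618 * 0.207 * 8760
E = 1120631.8 kWh

1120631.8


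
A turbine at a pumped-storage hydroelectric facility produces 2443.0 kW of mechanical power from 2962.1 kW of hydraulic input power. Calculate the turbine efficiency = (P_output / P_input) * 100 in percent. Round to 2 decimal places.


Turbine efficiency = (output power / input power) * 100
eta = (2443.0 / 2962.1) * 100
eta = 82.48%

82.48


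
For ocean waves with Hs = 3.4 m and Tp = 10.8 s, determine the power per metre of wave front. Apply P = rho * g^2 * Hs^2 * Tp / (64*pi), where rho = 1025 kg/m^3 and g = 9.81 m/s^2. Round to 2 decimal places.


Apply wave power formula:
  g^2 = 9.81^2 = 96.2361
  Hs^2 = 3.4^2 = 11.56
  Numerator = rho * g^2 * Hs^2 * Tp = 1025 * 96.2361 * 11.56 * 10.8 = 12315256.73
  Denominator = 64 * pi = 201.0619
  P = 12315256.73 / 201.0619 = 61251.06 W/m

61251.06


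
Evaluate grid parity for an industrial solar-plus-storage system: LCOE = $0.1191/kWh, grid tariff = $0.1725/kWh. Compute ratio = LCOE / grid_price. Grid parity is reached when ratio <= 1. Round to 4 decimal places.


Compare LCOE to grid price:
  LCOE = $0.1191/kWh, Grid price = $0.1725/kWh
  Ratio = LCOE / grid_price = 0.1191 / 0.1725 = 0.6904
  Grid parity achieved (ratio <= 1)? yes

0.6904


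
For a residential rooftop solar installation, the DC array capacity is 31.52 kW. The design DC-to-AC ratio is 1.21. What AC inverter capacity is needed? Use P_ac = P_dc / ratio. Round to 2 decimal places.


The inverter AC capacity is determined by the DC/AC ratio.
Given: P_dc = 31.52 kW, DC/AC ratio = 1.21
P_ac = P_dc / ratio = 31.52 / 1.21
P_ac = 26.05 kW

26.05


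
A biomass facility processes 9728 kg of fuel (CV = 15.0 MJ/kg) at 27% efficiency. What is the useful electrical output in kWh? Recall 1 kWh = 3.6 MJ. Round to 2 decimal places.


Total energy = mass * CV = 9728 * 15.0 = 145920.0 MJ
Useful energy = total * eta = 145920.0 * 0.27 = 39398.4 MJ
Convert to kWh: 39398.4 / 3.6
Useful energy = 10944.00 kWh

10944.00


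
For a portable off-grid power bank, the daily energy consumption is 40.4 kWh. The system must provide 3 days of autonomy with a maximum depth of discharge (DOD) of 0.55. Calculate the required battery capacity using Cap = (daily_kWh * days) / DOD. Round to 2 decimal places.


Total energy needed = daily * days = 40.4 * 3 = 121.2 kWh
Account for depth of discharge:
  Cap = total_energy / DOD = 121.2 / 0.55
  Cap = 220.36 kWh

220.36


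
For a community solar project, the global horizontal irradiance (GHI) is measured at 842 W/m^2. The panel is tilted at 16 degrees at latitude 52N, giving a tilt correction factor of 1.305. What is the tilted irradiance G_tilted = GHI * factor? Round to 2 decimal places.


Identify the given values:
  GHI = 842 W/m^2, tilt correction factor = 1.305
Apply the formula G_tilted = GHI * factor:
  G_tilted = 842 * 1.305
  G_tilted = 1098.81 W/m^2

1098.81


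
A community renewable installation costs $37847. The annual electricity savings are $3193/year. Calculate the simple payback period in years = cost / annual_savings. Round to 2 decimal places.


Simple payback period = initial cost / annual savings
Payback = 37847 / 3193
Payback = 11.85 years

11.85


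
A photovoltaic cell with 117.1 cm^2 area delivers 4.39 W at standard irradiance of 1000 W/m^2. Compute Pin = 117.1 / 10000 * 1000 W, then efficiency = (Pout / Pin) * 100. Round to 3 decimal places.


First compute the input power:
  Pin = area_cm2 / 10000 * G = 117.1 / 10000 * 1000 = 11.71 W
Then compute efficiency:
  Efficiency = (Pout / Pin) * 100 = (4.39 / 11.71) * 100
  Efficiency = 37.489%

37.489


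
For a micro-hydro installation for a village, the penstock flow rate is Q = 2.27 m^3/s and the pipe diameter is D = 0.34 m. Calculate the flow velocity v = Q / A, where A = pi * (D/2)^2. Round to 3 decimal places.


Compute pipe cross-sectional area:
  A = pi * (D/2)^2 = pi * (0.34/2)^2 = 0.0908 m^2
Calculate velocity:
  v = Q / A = 2.27 / 0.0908
  v = 25.002 m/s

25.002


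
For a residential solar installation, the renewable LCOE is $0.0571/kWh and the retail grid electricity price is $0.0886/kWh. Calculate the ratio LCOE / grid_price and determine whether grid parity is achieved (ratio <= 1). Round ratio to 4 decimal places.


Compare LCOE to grid price:
  LCOE = $0.0571/kWh, Grid price = $0.0886/kWh
  Ratio = LCOE / grid_price = 0.0571 / 0.0886 = 0.6445
  Grid parity achieved (ratio <= 1)? yes

0.6445


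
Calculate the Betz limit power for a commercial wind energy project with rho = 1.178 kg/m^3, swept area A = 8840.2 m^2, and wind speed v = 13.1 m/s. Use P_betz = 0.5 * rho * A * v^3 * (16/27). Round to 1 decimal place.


The Betz coefficient Cp_max = 16/27 = 0.5926
v^3 = 13.1^3 = 2248.091
P_betz = 0.5 * rho * A * v^3 * Cp_max
P_betz = 0.5 * 1.178 * 8840.2 * 2248.091 * 0.5926
P_betz = 6936613.4 W

6936613.4


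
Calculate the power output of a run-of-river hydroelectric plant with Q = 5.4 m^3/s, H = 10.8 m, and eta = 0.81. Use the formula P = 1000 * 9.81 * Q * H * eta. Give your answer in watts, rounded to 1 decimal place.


Apply the hydropower formula P = rho * g * Q * H * eta
rho * g = 1000 * 9.81 = 9810.0
P = 9810.0 * 5.4 * 10.8 * 0.81
P = 463416.6 W

463416.6


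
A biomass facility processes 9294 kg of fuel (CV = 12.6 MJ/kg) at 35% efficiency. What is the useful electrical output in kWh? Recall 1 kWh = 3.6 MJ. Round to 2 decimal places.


Total energy = mass * CV = 9294 * 12.6 = 117104.4 MJ
Useful energy = total * eta = 117104.4 * 0.35 = 40986.54 MJ
Convert to kWh: 40986.54 / 3.6
Useful energy = 11385.15 kWh

11385.15


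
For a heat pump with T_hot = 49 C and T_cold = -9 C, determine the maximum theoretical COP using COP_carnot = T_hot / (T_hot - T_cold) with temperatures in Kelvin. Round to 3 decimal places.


Convert to Kelvin:
  T_hot = 49 + 273.15 = 322.15 K
  T_cold = -9 + 273.15 = 264.15 K
Apply Carnot COP formula:
  COP = T_hot_K / (T_hot_K - T_cold_K) = 322.15 / 58.0
  COP = 5.554

5.554


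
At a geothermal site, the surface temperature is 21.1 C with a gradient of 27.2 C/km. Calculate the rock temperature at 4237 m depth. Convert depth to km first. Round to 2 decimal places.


Convert depth to km: 4237 / 1000 = 4.237 km
Temperature increase = gradient * depth_km = 27.2 * 4.237 = 115.25 C
Temperature at depth = T_surface + delta_T = 21.1 + 115.25
T = 136.35 C

136.35


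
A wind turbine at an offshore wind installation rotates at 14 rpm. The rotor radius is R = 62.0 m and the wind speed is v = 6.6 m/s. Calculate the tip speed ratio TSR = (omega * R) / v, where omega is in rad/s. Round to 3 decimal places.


Convert rotational speed to rad/s:
  omega = 14 * 2 * pi / 60 = 1.4661 rad/s
Compute tip speed:
  v_tip = omega * R = 1.4661 * 62.0 = 90.897 m/s
Tip speed ratio:
  TSR = v_tip / v_wind = 90.897 / 6.6 = 13.772

13.772


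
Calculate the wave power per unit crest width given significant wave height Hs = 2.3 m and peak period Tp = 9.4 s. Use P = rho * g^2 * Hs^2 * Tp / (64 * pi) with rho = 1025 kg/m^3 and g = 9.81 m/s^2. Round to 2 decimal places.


Apply wave power formula:
  g^2 = 9.81^2 = 96.2361
  Hs^2 = 2.3^2 = 5.29
  Numerator = rho * g^2 * Hs^2 * Tp = 1025 * 96.2361 * 5.29 * 9.4 = 4905072.22
  Denominator = 64 * pi = 201.0619
  P = 4905072.22 / 201.0619 = 24395.83 W/m

24395.83


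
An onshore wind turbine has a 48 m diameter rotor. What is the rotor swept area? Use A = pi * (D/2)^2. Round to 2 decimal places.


Compute the rotor radius:
  r = D / 2 = 48 / 2 = 24.0 m
Calculate swept area:
  A = pi * r^2 = pi * 24.0^2
  A = 1809.56 m^2

1809.56


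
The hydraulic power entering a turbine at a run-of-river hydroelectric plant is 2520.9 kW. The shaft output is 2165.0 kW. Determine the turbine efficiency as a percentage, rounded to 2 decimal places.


Turbine efficiency = (output power / input power) * 100
eta = (2165.0 / 2520.9) * 100
eta = 85.88%

85.88


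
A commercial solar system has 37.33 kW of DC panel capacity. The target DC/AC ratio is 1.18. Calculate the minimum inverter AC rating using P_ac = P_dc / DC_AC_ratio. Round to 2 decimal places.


The inverter AC capacity is determined by the DC/AC ratio.
Given: P_dc = 37.33 kW, DC/AC ratio = 1.18
P_ac = P_dc / ratio = 37.33 / 1.18
P_ac = 31.64 kW

31.64


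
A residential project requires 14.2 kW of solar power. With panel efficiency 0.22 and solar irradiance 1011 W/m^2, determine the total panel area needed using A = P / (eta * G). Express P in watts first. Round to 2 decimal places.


Convert target power to watts: P = 14.2 * 1000 = 14200.0 W
Compute denominator: eta * G = 0.22 * 1011 = 222.42
Required area A = P / (eta * G) = 14200.0 / 222.42
A = 63.84 m^2

63.84


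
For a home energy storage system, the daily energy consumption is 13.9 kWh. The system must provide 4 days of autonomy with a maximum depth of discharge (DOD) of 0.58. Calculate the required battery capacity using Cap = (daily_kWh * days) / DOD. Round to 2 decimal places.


Total energy needed = daily * days = 13.9 * 4 = 55.6 kWh
Account for depth of discharge:
  Cap = total_energy / DOD = 55.6 / 0.58
  Cap = 95.86 kWh

95.86


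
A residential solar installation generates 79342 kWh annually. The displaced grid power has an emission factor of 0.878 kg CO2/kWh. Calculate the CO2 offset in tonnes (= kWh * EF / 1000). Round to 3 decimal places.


CO2 offset in kg = generation * emission_factor
CO2 offset = 79342 * 0.878 = 69662.28 kg
Convert to tonnes:
  CO2 offset = 69662.28 / 1000 = 69.662 tonnes

69.662


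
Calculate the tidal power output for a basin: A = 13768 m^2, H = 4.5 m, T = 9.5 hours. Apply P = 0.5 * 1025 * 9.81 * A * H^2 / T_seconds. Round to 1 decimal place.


Convert period to seconds: T = 9.5 * 3600 = 34200.0 s
H^2 = 4.5^2 = 20.25
P = 0.5 * rho * g * A * H^2 / T
P = 0.5 * 1025 * 9.81 * 13768 * 20.25 / 34200.0
P = 40985.7 W

40985.7


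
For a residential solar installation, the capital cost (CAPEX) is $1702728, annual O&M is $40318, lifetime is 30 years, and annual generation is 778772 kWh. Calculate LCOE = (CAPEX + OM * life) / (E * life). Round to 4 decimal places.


Total cost = CAPEX + OM * lifetime = 1702728 + 40318 * 30 = 1702728 + 1209540 = 2912268
Total generation = annual * lifetime = 778772 * 30 = 23363160 kWh
LCOE = 2912268 / 23363160
LCOE = 0.1247 $/kWh

0.1247


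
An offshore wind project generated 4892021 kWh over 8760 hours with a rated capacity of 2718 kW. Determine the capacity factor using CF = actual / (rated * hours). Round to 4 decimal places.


Capacity factor = actual output / maximum possible output
Maximum possible = rated * hours = 2718 * 8760 = 23809680 kWh
CF = 4892021 / 23809680
CF = 0.2055

0.2055


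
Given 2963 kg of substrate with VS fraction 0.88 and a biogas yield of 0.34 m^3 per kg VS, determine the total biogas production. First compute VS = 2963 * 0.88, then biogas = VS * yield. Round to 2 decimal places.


Compute volatile solids:
  VS = mass * VS_fraction = 2963 * 0.88 = 2607.44 kg
Calculate biogas volume:
  Biogas = VS * specific_yield = 2607.44 * 0.34
  Biogas = 886.53 m^3

886.53


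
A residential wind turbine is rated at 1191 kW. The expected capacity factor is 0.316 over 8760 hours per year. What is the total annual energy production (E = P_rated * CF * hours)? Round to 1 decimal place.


Annual energy = rated_kW * capacity_factor * hours_per_year
Given: P_rated = 1191 kW, CF = 0.316, hours = 8760
E = 1191 * 0.316 * 8760
E = 3296878.6 kWh

3296878.6


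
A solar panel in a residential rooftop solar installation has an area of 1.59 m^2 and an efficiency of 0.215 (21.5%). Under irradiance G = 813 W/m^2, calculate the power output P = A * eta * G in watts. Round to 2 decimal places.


Use the solar power formula P = A * eta * G.
Given: A = 1.59 m^2, eta = 0.215, G = 813 W/m^2
P = 1.59 * 0.215 * 813
P = 277.92 W

277.92


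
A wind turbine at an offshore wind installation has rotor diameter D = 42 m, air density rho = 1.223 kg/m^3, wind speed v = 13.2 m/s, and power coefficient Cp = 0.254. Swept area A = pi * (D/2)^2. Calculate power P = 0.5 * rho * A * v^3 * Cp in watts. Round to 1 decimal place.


Step 1 -- Compute swept area:
  A = pi * (D/2)^2 = pi * (42/2)^2 = 1385.44 m^2
Step 2 -- Apply wind power equation:
  P = 0.5 * rho * A * v^3 * Cp
  v^3 = 13.2^3 = 2299.968
  P = 0.5 * 1.223 * 1385.44 * 2299.968 * 0.254
  P = 494926.2 W

494926.2


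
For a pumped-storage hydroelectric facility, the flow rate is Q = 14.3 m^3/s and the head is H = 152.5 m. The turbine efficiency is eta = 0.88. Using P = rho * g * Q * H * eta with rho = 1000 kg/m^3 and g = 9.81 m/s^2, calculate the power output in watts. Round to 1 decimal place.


Apply the hydropower formula P = rho * g * Q * H * eta
rho * g = 1000 * 9.81 = 9810.0
P = 9810.0 * 14.3 * 152.5 * 0.88
P = 18825978.6 W

18825978.6


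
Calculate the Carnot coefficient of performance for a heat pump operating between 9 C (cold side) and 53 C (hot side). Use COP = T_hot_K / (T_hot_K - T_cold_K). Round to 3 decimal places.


Convert to Kelvin:
  T_hot = 53 + 273.15 = 326.15 K
  T_cold = 9 + 273.15 = 282.15 K
Apply Carnot COP formula:
  COP = T_hot_K / (T_hot_K - T_cold_K) = 326.15 / 44.0
  COP = 7.413

7.413


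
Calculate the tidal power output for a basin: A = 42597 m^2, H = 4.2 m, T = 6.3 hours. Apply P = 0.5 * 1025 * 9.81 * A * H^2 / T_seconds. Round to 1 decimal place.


Convert period to seconds: T = 6.3 * 3600 = 22680.0 s
H^2 = 4.2^2 = 17.64
P = 0.5 * rho * g * A * H^2 / T
P = 0.5 * 1025 * 9.81 * 42597 * 17.64 / 22680.0
P = 166570.2 W

166570.2


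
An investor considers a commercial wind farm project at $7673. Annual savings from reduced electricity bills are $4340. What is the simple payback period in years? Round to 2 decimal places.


Simple payback period = initial cost / annual savings
Payback = 7673 / 4340
Payback = 1.77 years

1.77


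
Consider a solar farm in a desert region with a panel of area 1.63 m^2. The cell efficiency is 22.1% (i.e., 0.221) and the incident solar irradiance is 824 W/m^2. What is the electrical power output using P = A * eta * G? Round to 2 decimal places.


Use the solar power formula P = A * eta * G.
Given: A = 1.63 m^2, eta = 0.221, G = 824 W/m^2
P = 1.63 * 0.221 * 824
P = 296.83 W

296.83


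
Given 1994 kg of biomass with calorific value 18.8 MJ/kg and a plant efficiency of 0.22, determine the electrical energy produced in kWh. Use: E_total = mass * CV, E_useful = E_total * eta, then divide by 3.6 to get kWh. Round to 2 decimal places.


Total energy = mass * CV = 1994 * 18.8 = 37487.2 MJ
Useful energy = total * eta = 37487.2 * 0.22 = 8247.18 MJ
Convert to kWh: 8247.18 / 3.6
Useful energy = 2290.88 kWh

2290.88


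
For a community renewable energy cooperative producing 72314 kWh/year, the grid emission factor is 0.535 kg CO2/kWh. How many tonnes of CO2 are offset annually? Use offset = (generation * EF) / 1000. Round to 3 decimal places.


CO2 offset in kg = generation * emission_factor
CO2 offset = 72314 * 0.535 = 38687.99 kg
Convert to tonnes:
  CO2 offset = 38687.99 / 1000 = 38.688 tonnes

38.688


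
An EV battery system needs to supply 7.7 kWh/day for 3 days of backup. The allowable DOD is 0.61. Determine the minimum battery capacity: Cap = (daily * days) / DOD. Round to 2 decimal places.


Total energy needed = daily * days = 7.7 * 3 = 23.1 kWh
Account for depth of discharge:
  Cap = total_energy / DOD = 23.1 / 0.61
  Cap = 37.87 kWh

37.87


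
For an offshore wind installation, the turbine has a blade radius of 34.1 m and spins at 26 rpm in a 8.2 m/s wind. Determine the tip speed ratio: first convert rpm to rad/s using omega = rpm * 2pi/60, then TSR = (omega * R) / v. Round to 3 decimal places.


Convert rotational speed to rad/s:
  omega = 26 * 2 * pi / 60 = 2.7227 rad/s
Compute tip speed:
  v_tip = omega * R = 2.7227 * 34.1 = 92.845 m/s
Tip speed ratio:
  TSR = v_tip / v_wind = 92.845 / 8.2 = 11.323

11.323


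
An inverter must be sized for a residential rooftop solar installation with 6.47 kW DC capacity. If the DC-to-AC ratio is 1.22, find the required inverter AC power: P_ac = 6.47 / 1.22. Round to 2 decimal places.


The inverter AC capacity is determined by the DC/AC ratio.
Given: P_dc = 6.47 kW, DC/AC ratio = 1.22
P_ac = P_dc / ratio = 6.47 / 1.22
P_ac = 5.30 kW

5.30


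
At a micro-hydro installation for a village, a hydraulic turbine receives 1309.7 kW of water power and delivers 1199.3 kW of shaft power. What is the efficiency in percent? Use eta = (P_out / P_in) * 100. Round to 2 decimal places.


Turbine efficiency = (output power / input power) * 100
eta = (1199.3 / 1309.7) * 100
eta = 91.57%

91.57


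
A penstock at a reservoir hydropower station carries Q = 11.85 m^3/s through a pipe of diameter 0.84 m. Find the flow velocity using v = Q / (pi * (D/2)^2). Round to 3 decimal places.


Compute pipe cross-sectional area:
  A = pi * (D/2)^2 = pi * (0.84/2)^2 = 0.5542 m^2
Calculate velocity:
  v = Q / A = 11.85 / 0.5542
  v = 21.383 m/s

21.383


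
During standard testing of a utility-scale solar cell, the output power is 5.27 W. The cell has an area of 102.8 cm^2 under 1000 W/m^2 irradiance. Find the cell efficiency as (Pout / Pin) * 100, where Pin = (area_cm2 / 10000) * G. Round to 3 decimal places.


First compute the input power:
  Pin = area_cm2 / 10000 * G = 102.8 / 10000 * 1000 = 10.28 W
Then compute efficiency:
  Efficiency = (Pout / Pin) * 100 = (5.27 / 10.28) * 100
  Efficiency = 51.265%

51.265


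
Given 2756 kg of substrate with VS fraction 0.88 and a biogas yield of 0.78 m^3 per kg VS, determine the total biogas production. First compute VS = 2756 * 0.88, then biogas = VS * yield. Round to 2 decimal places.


Compute volatile solids:
  VS = mass * VS_fraction = 2756 * 0.88 = 2425.28 kg
Calculate biogas volume:
  Biogas = VS * specific_yield = 2425.28 * 0.78
  Biogas = 1891.72 m^3

1891.72


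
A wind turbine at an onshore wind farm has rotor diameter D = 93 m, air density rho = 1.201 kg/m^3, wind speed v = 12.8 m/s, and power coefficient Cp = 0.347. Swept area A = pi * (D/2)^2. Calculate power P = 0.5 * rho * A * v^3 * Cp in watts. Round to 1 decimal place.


Step 1 -- Compute swept area:
  A = pi * (D/2)^2 = pi * (93/2)^2 = 6792.91 m^2
Step 2 -- Apply wind power equation:
  P = 0.5 * rho * A * v^3 * Cp
  v^3 = 12.8^3 = 2097.152
  P = 0.5 * 1.201 * 6792.91 * 2097.152 * 0.347
  P = 2968439.3 W

2968439.3


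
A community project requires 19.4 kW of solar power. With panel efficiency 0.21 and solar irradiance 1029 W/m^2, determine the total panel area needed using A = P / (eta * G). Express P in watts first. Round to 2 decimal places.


Convert target power to watts: P = 19.4 * 1000 = 19400.0 W
Compute denominator: eta * G = 0.21 * 1029 = 216.09
Required area A = P / (eta * G) = 19400.0 / 216.09
A = 89.78 m^2

89.78


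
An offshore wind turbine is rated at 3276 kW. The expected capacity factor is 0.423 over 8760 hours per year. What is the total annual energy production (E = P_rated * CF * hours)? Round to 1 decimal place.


Annual energy = rated_kW * capacity_factor * hours_per_year
Given: P_rated = 3276 kW, CF = 0.423, hours = 8760
E = 3276 * 0.423 * 8760
E = 12139152.5 kWh

12139152.5


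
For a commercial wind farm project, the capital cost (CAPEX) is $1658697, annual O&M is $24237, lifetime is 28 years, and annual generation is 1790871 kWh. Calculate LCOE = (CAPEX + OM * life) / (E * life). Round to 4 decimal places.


Total cost = CAPEX + OM * lifetime = 1658697 + 24237 * 28 = 1658697 + 678636 = 2337333
Total generation = annual * lifetime = 1790871 * 28 = 50144388 kWh
LCOE = 2337333 / 50144388
LCOE = 0.0466 $/kWh

0.0466


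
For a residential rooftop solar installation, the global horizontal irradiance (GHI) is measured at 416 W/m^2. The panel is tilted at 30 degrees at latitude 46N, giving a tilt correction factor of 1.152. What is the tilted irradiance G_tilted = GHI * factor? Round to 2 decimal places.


Identify the given values:
  GHI = 416 W/m^2, tilt correction factor = 1.152
Apply the formula G_tilted = GHI * factor:
  G_tilted = 416 * 1.152
  G_tilted = 479.23 W/m^2

479.23


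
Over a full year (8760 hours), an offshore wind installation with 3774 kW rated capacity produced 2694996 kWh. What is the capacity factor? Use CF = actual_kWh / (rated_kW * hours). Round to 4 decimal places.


Capacity factor = actual output / maximum possible output
Maximum possible = rated * hours = 3774 * 8760 = 33060240 kWh
CF = 2694996 / 33060240
CF = 0.0815

0.0815


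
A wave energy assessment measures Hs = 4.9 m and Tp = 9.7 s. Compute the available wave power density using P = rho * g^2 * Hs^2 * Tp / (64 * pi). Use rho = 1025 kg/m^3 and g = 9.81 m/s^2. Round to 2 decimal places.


Apply wave power formula:
  g^2 = 9.81^2 = 96.2361
  Hs^2 = 4.9^2 = 24.01
  Numerator = rho * g^2 * Hs^2 * Tp = 1025 * 96.2361 * 24.01 * 9.7 = 22973426.46
  Denominator = 64 * pi = 201.0619
  P = 22973426.46 / 201.0619 = 114260.45 W/m

114260.45


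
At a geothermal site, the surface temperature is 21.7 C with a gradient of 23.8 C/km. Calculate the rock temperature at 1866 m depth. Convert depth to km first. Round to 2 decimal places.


Convert depth to km: 1866 / 1000 = 1.866 km
Temperature increase = gradient * depth_km = 23.8 * 1.866 = 44.41 C
Temperature at depth = T_surface + delta_T = 21.7 + 44.41
T = 66.11 C

66.11


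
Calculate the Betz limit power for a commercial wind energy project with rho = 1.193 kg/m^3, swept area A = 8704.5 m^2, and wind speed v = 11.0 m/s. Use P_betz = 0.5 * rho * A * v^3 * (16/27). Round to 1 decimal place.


The Betz coefficient Cp_max = 16/27 = 0.5926
v^3 = 11.0^3 = 1331.0
P_betz = 0.5 * rho * A * v^3 * Cp_max
P_betz = 0.5 * 1.193 * 8704.5 * 1331.0 * 0.5926
P_betz = 4095326.7 W

4095326.7


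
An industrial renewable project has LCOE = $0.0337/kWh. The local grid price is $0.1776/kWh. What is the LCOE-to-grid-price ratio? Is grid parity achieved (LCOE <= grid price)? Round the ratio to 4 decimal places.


Compare LCOE to grid price:
  LCOE = $0.0337/kWh, Grid price = $0.1776/kWh
  Ratio = LCOE / grid_price = 0.0337 / 0.1776 = 0.1898
  Grid parity achieved (ratio <= 1)? yes

0.1898


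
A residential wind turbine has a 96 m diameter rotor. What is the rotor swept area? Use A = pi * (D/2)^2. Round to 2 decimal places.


Compute the rotor radius:
  r = D / 2 = 96 / 2 = 48.0 m
Calculate swept area:
  A = pi * r^2 = pi * 48.0^2
  A = 7238.23 m^2

7238.23


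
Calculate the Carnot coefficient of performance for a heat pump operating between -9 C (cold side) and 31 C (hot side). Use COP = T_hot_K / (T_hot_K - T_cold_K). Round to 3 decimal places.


Convert to Kelvin:
  T_hot = 31 + 273.15 = 304.15 K
  T_cold = -9 + 273.15 = 264.15 K
Apply Carnot COP formula:
  COP = T_hot_K / (T_hot_K - T_cold_K) = 304.15 / 40.0
  COP = 7.604

7.604


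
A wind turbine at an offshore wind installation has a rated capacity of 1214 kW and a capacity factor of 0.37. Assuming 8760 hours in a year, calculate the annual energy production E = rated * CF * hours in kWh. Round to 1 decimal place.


Annual energy = rated_kW * capacity_factor * hours_per_year
Given: P_rated = 1214 kW, CF = 0.37, hours = 8760
E = 1214 * 0.37 * 8760
E = 3934816.8 kWh

3934816.8


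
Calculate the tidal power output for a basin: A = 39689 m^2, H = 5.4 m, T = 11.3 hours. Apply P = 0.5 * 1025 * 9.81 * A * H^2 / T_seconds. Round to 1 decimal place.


Convert period to seconds: T = 11.3 * 3600 = 40680.0 s
H^2 = 5.4^2 = 29.16
P = 0.5 * rho * g * A * H^2 / T
P = 0.5 * 1025 * 9.81 * 39689 * 29.16 / 40680.0
P = 143034.1 W

143034.1


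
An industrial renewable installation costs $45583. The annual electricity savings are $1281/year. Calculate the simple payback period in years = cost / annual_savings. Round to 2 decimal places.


Simple payback period = initial cost / annual savings
Payback = 45583 / 1281
Payback = 35.58 years

35.58


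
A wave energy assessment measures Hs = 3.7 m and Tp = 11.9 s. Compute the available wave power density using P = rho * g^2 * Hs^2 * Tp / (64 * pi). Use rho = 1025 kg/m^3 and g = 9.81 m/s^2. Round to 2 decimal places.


Apply wave power formula:
  g^2 = 9.81^2 = 96.2361
  Hs^2 = 3.7^2 = 13.69
  Numerator = rho * g^2 * Hs^2 * Tp = 1025 * 96.2361 * 13.69 * 11.9 = 16069867.27
  Denominator = 64 * pi = 201.0619
  P = 16069867.27 / 201.0619 = 79924.96 W/m

79924.96


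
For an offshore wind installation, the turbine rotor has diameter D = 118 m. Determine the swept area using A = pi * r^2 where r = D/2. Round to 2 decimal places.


Compute the rotor radius:
  r = D / 2 = 118 / 2 = 59.0 m
Calculate swept area:
  A = pi * r^2 = pi * 59.0^2
  A = 10935.88 m^2

10935.88


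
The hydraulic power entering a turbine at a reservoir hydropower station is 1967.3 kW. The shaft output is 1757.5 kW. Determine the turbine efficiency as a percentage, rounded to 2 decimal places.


Turbine efficiency = (output power / input power) * 100
eta = (1757.5 / 1967.3) * 100
eta = 89.34%

89.34


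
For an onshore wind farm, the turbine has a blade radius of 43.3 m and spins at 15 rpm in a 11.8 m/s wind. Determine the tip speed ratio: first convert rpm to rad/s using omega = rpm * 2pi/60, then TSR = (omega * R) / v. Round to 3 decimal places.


Convert rotational speed to rad/s:
  omega = 15 * 2 * pi / 60 = 1.5708 rad/s
Compute tip speed:
  v_tip = omega * R = 1.5708 * 43.3 = 68.015 m/s
Tip speed ratio:
  TSR = v_tip / v_wind = 68.015 / 11.8 = 5.764

5.764


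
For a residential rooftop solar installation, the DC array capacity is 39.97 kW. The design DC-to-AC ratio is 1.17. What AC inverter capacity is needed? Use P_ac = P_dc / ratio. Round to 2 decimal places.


The inverter AC capacity is determined by the DC/AC ratio.
Given: P_dc = 39.97 kW, DC/AC ratio = 1.17
P_ac = P_dc / ratio = 39.97 / 1.17
P_ac = 34.16 kW

34.16


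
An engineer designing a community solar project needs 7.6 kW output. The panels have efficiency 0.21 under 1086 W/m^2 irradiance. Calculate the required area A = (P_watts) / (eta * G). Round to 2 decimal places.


Convert target power to watts: P = 7.6 * 1000 = 7600.0 W
Compute denominator: eta * G = 0.21 * 1086 = 228.06
Required area A = P / (eta * G) = 7600.0 / 228.06
A = 33.32 m^2

33.32


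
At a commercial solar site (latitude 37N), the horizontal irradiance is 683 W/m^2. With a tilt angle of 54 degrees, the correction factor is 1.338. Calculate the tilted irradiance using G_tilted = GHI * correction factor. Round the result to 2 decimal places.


Identify the given values:
  GHI = 683 W/m^2, tilt correction factor = 1.338
Apply the formula G_tilted = GHI * factor:
  G_tilted = 683 * 1.338
  G_tilted = 913.85 W/m^2

913.85


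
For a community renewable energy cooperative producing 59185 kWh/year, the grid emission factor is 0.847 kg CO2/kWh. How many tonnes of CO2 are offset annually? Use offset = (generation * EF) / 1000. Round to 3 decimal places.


CO2 offset in kg = generation * emission_factor
CO2 offset = 59185 * 0.847 = 50129.7 kg
Convert to tonnes:
  CO2 offset = 50129.7 / 1000 = 50.130 tonnes

50.130


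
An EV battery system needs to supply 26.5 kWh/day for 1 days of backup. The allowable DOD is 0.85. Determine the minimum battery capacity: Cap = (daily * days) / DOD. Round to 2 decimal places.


Total energy needed = daily * days = 26.5 * 1 = 26.5 kWh
Account for depth of discharge:
  Cap = total_energy / DOD = 26.5 / 0.85
  Cap = 31.18 kWh

31.18


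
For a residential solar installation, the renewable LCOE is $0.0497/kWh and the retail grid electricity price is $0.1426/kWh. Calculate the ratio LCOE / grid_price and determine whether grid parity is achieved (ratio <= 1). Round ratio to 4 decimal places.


Compare LCOE to grid price:
  LCOE = $0.0497/kWh, Grid price = $0.1426/kWh
  Ratio = LCOE / grid_price = 0.0497 / 0.1426 = 0.3485
  Grid parity achieved (ratio <= 1)? yes

0.3485


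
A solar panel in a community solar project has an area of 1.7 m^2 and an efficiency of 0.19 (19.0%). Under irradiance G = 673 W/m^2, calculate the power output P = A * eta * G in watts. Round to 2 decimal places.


Use the solar power formula P = A * eta * G.
Given: A = 1.7 m^2, eta = 0.19, G = 673 W/m^2
P = 1.7 * 0.19 * 673
P = 217.38 W

217.38


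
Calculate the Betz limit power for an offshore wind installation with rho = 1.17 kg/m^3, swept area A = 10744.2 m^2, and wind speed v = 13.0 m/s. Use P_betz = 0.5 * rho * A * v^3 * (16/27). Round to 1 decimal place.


The Betz coefficient Cp_max = 16/27 = 0.5926
v^3 = 13.0^3 = 2197.0
P_betz = 0.5 * rho * A * v^3 * Cp_max
P_betz = 0.5 * 1.17 * 10744.2 * 2197.0 * 0.5926
P_betz = 8183069.2 W

8183069.2


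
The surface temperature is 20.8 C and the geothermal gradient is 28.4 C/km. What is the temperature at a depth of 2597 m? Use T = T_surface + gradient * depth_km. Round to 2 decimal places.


Convert depth to km: 2597 / 1000 = 2.597 km
Temperature increase = gradient * depth_km = 28.4 * 2.597 = 73.75 C
Temperature at depth = T_surface + delta_T = 20.8 + 73.75
T = 94.55 C

94.55


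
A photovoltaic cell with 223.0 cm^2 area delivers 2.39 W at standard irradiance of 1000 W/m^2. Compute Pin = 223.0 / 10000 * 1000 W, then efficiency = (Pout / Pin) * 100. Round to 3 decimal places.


First compute the input power:
  Pin = area_cm2 / 10000 * G = 223.0 / 10000 * 1000 = 22.3 W
Then compute efficiency:
  Efficiency = (Pout / Pin) * 100 = (2.39 / 22.3) * 100
  Efficiency = 10.717%

10.717


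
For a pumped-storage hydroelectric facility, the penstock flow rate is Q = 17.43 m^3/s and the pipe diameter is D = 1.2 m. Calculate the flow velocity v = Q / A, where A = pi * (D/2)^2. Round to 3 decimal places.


Compute pipe cross-sectional area:
  A = pi * (D/2)^2 = pi * (1.2/2)^2 = 1.131 m^2
Calculate velocity:
  v = Q / A = 17.43 / 1.131
  v = 15.412 m/s

15.412


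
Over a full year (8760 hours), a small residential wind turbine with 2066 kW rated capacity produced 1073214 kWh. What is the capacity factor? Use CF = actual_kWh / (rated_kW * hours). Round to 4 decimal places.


Capacity factor = actual output / maximum possible output
Maximum possible = rated * hours = 2066 * 8760 = 18098160 kWh
CF = 1073214 / 18098160
CF = 0.0593

0.0593


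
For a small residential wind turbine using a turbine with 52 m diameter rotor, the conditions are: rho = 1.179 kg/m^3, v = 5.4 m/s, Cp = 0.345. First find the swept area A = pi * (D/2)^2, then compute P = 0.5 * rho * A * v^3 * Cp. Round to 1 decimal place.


Step 1 -- Compute swept area:
  A = pi * (D/2)^2 = pi * (52/2)^2 = 2123.72 m^2
Step 2 -- Apply wind power equation:
  P = 0.5 * rho * A * v^3 * Cp
  v^3 = 5.4^3 = 157.464
  P = 0.5 * 1.179 * 2123.72 * 157.464 * 0.345
  P = 68011.2 W

68011.2
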